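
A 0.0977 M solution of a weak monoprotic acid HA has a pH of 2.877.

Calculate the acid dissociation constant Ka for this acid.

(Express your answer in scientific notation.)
K_a = 1.83e-05

[H⁺] = 10^(−pH) = 10^(−2.877) = 1.327e-03 M. For HA ⇌ H⁺ + A⁻, Ka = x²/(C − x) = (1.327e-03)²/(0.0977 − 1.327e-03) = 1.83e-05.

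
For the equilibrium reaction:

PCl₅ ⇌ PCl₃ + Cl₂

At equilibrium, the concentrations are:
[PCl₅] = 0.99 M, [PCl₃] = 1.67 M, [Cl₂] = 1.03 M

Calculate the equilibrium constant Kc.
K_c = 1.7375

Kc = ([PCl₃] × [Cl₂]) / ([PCl₅])
   = ((1.67)·(1.03)) / ((0.99))
   = 1.7201 / 0.99 = 1.7375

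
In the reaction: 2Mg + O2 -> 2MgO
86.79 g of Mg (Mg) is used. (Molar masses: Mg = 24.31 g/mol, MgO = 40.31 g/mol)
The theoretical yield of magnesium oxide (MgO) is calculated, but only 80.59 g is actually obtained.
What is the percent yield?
Moles of Mg = 86.79 g ÷ 24.31 g/mol = 3.57014 mol
Mole ratio: 2 mol MgO / 2 mol Mg
Moles of MgO = 3.57014 × (2/2) = 3.57014 mol
Theoretical yield = 3.57014 mol × 40.31 g/mol = 143.91 g
Actual yield = 80.59 g
Percent yield = (80.59 / 143.91) × 100% = 56.0%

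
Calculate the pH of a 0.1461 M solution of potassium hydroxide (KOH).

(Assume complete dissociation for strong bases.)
pH = 13.16

[OH⁻] = 0.1461 M for strong base. pOH = -log[OH⁻] = 0.84, pH = 14 - pOH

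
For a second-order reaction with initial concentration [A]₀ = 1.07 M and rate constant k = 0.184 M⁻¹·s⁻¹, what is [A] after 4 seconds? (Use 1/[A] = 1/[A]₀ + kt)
0.5986 M

1/[A] = 1/[A]₀ + k·t = 1/1.07 + (0.184)·(4) = 0.9346 + 0.7360 = 1.6706
[A] = 1/1.6706 = 0.5986 M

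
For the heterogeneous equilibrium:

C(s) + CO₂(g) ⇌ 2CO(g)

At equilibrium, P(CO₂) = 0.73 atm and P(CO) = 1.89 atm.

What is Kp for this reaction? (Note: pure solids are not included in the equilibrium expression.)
K_p = 4.893

Solid C is excluded.
Kp = P(CO)²/P(CO₂) = (1.89)²/0.73 = 3.572/0.73 = 4.893.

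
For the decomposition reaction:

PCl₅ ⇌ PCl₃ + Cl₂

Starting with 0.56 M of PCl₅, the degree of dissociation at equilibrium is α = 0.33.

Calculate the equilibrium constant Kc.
K_c = 0.0910

x = α·[A]₀ = 0.33 × 0.56 = 0.1848 M dissociated.
At eq: [PCl₅] = 0.56 − 0.1848 = 0.3752 M; [PCl₃] = [Cl₂] = x = 0.1848 M.
Kc = [PCl₃][Cl₂]/[PCl₅] = (0.1848)²/0.3752 = 0.09102.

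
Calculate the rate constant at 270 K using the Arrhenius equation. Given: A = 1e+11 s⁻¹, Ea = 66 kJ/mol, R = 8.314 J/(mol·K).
1.70e-02 s⁻¹

k = A·exp(-Ea/(R·T)) = 1e+11·exp(-66000/(8.314·270)) = 1e+11·exp(-29.4015) = 1e+11·1.7024e-13 = 1.70e-02 s⁻¹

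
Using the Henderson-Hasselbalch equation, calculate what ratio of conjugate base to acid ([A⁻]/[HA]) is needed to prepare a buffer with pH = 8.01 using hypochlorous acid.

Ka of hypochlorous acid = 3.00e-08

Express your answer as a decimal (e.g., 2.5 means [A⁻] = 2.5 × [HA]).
[A⁻]/[HA] = 3.070

pKa = −log(3.00e-08) = 7.5229. pH = pKa + log([A⁻]/[HA]). 8.01 = 7.5229 + log(ratio). log(ratio) = 8.01 − 7.5229 = 0.4871. ratio = 10^(0.4871) = 3.070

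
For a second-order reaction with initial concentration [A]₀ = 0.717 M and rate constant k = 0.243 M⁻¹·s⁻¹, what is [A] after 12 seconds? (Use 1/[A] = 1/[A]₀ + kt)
0.2320 M

1/[A] = 1/[A]₀ + k·t = 1/0.717 + (0.243)·(12) = 1.3947 + 2.9160 = 4.3107
[A] = 1/4.3107 = 0.2320 M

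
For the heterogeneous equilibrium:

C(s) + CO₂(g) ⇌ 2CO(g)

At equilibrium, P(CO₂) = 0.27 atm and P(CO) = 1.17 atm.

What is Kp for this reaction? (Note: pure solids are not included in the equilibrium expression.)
K_p = 5.070

Solid C is excluded.
Kp = P(CO)²/P(CO₂) = (1.17)²/0.27 = 1.369/0.27 = 5.070.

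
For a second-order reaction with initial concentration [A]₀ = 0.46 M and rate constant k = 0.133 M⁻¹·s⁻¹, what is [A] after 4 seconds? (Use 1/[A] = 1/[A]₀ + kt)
0.3696 M

1/[A] = 1/[A]₀ + k·t = 1/0.46 + (0.133)·(4) = 2.1739 + 0.5320 = 2.7059
[A] = 1/2.7059 = 0.3696 M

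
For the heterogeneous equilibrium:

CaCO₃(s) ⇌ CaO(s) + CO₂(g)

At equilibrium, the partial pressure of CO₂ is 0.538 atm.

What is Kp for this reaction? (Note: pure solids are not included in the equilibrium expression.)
K_p = 0.538

Solids (CaCO₃, CaO) have activity 1 and are excluded.
Kp = P(CO₂) = 0.538.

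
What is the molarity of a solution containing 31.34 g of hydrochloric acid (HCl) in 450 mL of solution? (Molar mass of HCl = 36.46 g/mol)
Moles of HCl = 31.34 g ÷ 36.46 g/mol = 0.859572 mol
Volume = 450 mL = 0.45 L
Molarity = 0.859572 mol ÷ 0.45 L = 1.91 M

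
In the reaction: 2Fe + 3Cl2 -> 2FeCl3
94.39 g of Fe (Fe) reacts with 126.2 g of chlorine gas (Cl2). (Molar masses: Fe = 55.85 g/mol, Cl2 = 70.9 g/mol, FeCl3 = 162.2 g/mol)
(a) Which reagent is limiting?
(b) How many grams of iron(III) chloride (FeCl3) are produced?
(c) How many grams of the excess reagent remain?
(a) Cl2, (b) 192.5 g, (c) 28.12 g

Moles of Fe = 94.39 g ÷ 55.85 g/mol = 1.69006 mol
Moles of Cl2 = 126.2 g ÷ 70.9 g/mol = 1.77997 mol
Moles ÷ coefficient: Fe: 1.69006/2 = 0.845, Cl2: 1.77997/3 = 0.5933
(a) Cl2 has the smaller value, so Cl2 is the limiting reagent.
(b) Moles of FeCl3 = 1.77997 mol Cl2 × (2/3) = 1.18665 mol; mass = 1.18665 mol × 162.2 g/mol = 192.5 g
(c) Fe consumed = 1.77997 × (2/3) = 1.18665 mol; remaining = 1.69006 − 1.18665 = 0.503415 mol; mass = 0.503415 mol × 55.85 g/mol = 28.12 g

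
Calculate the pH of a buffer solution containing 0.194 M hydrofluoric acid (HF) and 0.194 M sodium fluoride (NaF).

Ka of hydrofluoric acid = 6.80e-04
pH = 3.17

pKa = -log(6.80e-04) = 3.17. pH = pKa + log([A⁻]/[HA]) = 3.17 + log(0.194/0.194)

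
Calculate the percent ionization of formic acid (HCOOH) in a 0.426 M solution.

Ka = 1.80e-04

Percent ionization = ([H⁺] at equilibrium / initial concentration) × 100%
Percent ionization = 2.03%

Let x = [H⁺]. Ka = x²/(C - x) ⇒ x² + (1.80e-04)x - (1.80e-04)(0.426) = 0. x = 8.6672e-03. Percent = (8.6672e-03/0.426) × 100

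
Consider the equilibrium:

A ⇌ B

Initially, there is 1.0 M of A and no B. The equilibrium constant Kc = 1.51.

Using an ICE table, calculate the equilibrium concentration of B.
[B] = 0.602 M

ICE: [A] = 1.0 − x, [B] = x.
Kc = x/(1.0 − x) = 1.51 ⇒ x = 1.51·1.0/(1 + 1.51) = 1.51/2.51 = 0.6016.
[B] = x = 0.602 M.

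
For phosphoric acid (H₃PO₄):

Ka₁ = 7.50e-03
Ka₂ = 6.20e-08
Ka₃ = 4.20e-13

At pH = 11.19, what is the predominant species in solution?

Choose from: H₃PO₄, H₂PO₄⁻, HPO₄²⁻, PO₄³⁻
HPO₄²⁻

pKa1 = 2.12, pKa2 = 7.21, pKa3 = 12.38. Each pKa is the crossover between adjacent species; pH = 11.19 lies in the region where HPO₄²⁻ predominates.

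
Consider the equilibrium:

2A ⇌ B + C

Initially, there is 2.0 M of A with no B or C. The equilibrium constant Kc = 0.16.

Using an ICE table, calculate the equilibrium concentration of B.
[B] = 0.444 M

ICE: [A] = 2.0 − 2x, [B] = [C] = x.
Kc = x²/(2.0 − 2x)² = 0.16 ⇒ √Kc = x/(2.0 − 2x).
x = √0.16·2.0/(1 + 2√0.16) = 0.4·2.0/1.8 = 0.44444.
[B] = x = 0.444 M.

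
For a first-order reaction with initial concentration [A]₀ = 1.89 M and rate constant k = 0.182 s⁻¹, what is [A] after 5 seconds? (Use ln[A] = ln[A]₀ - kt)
0.7608 M

ln[A] = ln[A]₀ - k·t = ln(1.89) - (0.182)·(5) = 0.6366 - 0.9100 = -0.2734
[A] = e^(-0.2734) = 0.7608 M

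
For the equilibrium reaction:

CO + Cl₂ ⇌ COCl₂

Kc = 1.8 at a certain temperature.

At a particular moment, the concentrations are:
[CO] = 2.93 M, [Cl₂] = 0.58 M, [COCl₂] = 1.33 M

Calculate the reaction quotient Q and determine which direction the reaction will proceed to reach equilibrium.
Q = 0.783, Q < K, reaction proceeds forward (toward products)

Q = ([COCl₂]) / ([CO] × [Cl₂])
  = ((1.33)) / ((2.93)·(0.58)) = 1.33/1.6994 = 0.7826
Since Q = 0.7826 < Kc = 1.8, the reaction proceeds forward (toward products) to reach equilibrium.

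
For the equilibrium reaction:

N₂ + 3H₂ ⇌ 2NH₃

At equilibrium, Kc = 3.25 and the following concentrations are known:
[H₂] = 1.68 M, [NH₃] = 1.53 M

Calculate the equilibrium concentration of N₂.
[N₂] = 0.1519 M

Kc = ([NH₃]^2) / ([N₂] × [H₂]^3) = 3.25
[N₂]^1 = (product terms)/(Kc · other reactant terms) = 2.3409 / (3.25 · 4.7416) = 0.1519
[N₂] = 0.1519 M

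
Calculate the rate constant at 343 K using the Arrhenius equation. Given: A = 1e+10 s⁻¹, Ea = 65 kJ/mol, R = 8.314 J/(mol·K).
1.26e+00 s⁻¹

k = A·exp(-Ea/(R·T)) = 1e+10·exp(-65000/(8.314·343)) = 1e+10·exp(-22.7934) = 1e+10·1.2617e-10 = 1.26e+00 s⁻¹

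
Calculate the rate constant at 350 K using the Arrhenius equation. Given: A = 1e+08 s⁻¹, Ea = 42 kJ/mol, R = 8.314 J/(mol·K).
5.39e+01 s⁻¹

k = A·exp(-Ea/(R·T)) = 1e+08·exp(-42000/(8.314·350)) = 1e+08·exp(-14.4335) = 1e+08·5.3903e-07 = 5.39e+01 s⁻¹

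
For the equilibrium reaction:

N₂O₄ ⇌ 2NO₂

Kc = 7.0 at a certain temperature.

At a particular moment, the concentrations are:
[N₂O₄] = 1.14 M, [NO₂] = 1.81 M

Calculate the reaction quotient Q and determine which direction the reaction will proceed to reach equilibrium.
Q = 2.874, Q < K, reaction proceeds forward (toward products)

Q = ([NO₂]^2) / ([N₂O₄])
  = ((1.81)^2) / ((1.14)) = 3.2761/1.14 = 2.874
Since Q = 2.874 < Kc = 7.0, the reaction proceeds forward (toward products) to reach equilibrium.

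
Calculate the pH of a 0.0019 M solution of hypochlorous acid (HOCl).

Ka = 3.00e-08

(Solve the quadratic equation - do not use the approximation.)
pH = 5.12

x² + Ka×x - Ka×C = 0. Using quadratic formula: [H⁺] = 7.5348e-06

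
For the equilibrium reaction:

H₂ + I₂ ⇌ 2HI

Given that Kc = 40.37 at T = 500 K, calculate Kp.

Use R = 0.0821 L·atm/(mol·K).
K_p = 40.3700

Δn = (moles gaseous products) − (moles gaseous reactants) = 0
T = 500 K; RT = 0.0821 × 500 = 41.05
Kp = Kc·(RT)^Δn = 40.37 × (41.05)^0 = 40.37 × 1 = 40.3700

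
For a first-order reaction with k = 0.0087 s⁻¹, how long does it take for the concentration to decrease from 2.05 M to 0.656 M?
130.97 s

From ln[A] = ln[A]₀ - k·t: t = ln([A]₀/[A])/k = ln(2.05/0.656)/0.0087 = ln(3.1250)/0.0087 = 1.1394/0.0087 = 130.97 s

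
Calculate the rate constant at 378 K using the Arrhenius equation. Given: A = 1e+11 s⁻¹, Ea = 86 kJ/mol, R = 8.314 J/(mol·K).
1.30e-01 s⁻¹

k = A·exp(-Ea/(R·T)) = 1e+11·exp(-86000/(8.314·378)) = 1e+11·exp(-27.3651) = 1e+11·1.3047e-12 = 1.30e-01 s⁻¹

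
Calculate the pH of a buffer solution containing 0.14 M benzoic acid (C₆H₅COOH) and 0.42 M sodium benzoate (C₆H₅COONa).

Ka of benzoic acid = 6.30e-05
pH = 4.68

pKa = -log(6.30e-05) = 4.20. pH = pKa + log([A⁻]/[HA]) = 4.20 + log(0.42/0.14)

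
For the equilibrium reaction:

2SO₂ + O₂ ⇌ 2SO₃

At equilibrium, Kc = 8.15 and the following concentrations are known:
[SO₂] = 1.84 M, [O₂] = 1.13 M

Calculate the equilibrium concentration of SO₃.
[SO₃] = 5.5839 M

Kc = ([SO₃]^2) / ([SO₂]^2 × [O₂]) = 8.15
[SO₃]^2 = Kc · (reactant terms)/(other product terms) = 8.15 · 3.8257 / 1 = 31.18
[SO₃] = (31.18)^(1/2) = 5.5839 M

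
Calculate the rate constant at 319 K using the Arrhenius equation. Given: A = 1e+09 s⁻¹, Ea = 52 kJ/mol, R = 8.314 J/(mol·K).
3.05e+00 s⁻¹

k = A·exp(-Ea/(R·T)) = 1e+09·exp(-52000/(8.314·319)) = 1e+09·exp(-19.6066) = 1e+09·3.0546e-09 = 3.05e+00 s⁻¹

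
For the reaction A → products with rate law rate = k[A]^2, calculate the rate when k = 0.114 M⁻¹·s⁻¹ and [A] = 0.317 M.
0.01146 M/s

rate = k·[A]^2 = 0.114·(0.317)^2 = 0.114·0.100489 = 0.01146 M/s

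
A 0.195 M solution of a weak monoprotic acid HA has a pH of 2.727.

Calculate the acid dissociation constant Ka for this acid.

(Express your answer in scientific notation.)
K_a = 1.82e-05

[H⁺] = 10^(−pH) = 10^(−2.727) = 1.875e-03 M. For HA ⇌ H⁺ + A⁻, Ka = x²/(C − x) = (1.875e-03)²/(0.195 − 1.875e-03) = 1.82e-05.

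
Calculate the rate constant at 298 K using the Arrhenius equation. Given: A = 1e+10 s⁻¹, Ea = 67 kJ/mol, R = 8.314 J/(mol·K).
1.80e-02 s⁻¹

k = A·exp(-Ea/(R·T)) = 1e+10·exp(-67000/(8.314·298)) = 1e+10·exp(-27.0426) = 1e+10·1.8011e-12 = 1.80e-02 s⁻¹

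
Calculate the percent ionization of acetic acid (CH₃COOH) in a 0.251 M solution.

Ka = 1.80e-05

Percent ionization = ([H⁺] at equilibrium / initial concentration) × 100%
Percent ionization = 0.843%

Let x = [H⁺]. Ka = x²/(C - x) ⇒ x² + (1.80e-05)x - (1.80e-05)(0.251) = 0. x = 2.1166e-03. Percent = (2.1166e-03/0.251) × 100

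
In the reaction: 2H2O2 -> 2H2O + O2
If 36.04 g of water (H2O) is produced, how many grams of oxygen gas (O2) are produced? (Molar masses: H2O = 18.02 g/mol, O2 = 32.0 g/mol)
Moles of H2O = 36.04 g ÷ 18.02 g/mol = 2 mol
Mole ratio: 1 mol O2 / 2 mol H2O
Moles of O2 = 2 × (1/2) = 1 mol
Mass of O2 = 1 mol × 32.0 g/mol = 32 g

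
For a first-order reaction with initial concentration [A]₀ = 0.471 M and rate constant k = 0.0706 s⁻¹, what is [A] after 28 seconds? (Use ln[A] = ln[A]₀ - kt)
0.0652 M

ln[A] = ln[A]₀ - k·t = ln(0.471) - (0.0706)·(28) = -0.7529 - 1.9768 = -2.7297
[A] = e^(-2.7297) = 0.0652 M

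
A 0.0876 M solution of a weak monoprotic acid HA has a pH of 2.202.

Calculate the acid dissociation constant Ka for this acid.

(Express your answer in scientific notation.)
K_a = 4.85e-04

[H⁺] = 10^(−pH) = 10^(−2.202) = 6.281e-03 M. For HA ⇌ H⁺ + A⁻, Ka = x²/(C − x) = (6.281e-03)²/(0.0876 − 6.281e-03) = 4.85e-04.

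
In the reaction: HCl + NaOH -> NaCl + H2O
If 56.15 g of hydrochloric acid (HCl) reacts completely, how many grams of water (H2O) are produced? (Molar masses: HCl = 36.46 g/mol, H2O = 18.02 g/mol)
Moles of HCl = 56.15 g ÷ 36.46 g/mol = 1.54004 mol
Mole ratio: 1 mol H2O / 1 mol HCl
Moles of H2O = 1.54004 × (1/1) = 1.54004 mol
Mass of H2O = 1.54004 mol × 18.02 g/mol = 27.75 g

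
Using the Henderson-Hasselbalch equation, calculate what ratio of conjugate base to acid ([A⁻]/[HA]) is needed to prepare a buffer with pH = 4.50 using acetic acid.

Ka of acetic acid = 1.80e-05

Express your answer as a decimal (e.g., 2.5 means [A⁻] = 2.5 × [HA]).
[A⁻]/[HA] = 0.569

pKa = −log(1.80e-05) = 4.7447. pH = pKa + log([A⁻]/[HA]). 4.50 = 4.7447 + log(ratio). log(ratio) = 4.50 − 4.7447 = -0.2447. ratio = 10^(-0.2447) = 0.569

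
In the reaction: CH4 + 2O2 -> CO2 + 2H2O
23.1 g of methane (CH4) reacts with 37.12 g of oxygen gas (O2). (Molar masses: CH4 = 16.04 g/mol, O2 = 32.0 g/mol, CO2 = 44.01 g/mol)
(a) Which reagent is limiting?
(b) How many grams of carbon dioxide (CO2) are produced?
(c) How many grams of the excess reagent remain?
(a) O2, (b) 25.53 g, (c) 13.8 g

Moles of CH4 = 23.1 g ÷ 16.04 g/mol = 1.44015 mol
Moles of O2 = 37.12 g ÷ 32.0 g/mol = 1.16 mol
Moles ÷ coefficient: CH4: 1.44015/1 = 1.44, O2: 1.16/2 = 0.58
(a) O2 has the smaller value, so O2 is the limiting reagent.
(b) Moles of CO2 = 1.16 mol O2 × (1/2) = 0.58 mol; mass = 0.58 mol × 44.01 g/mol = 25.53 g
(c) CH4 consumed = 1.16 × (1/2) = 0.58 mol; remaining = 1.44015 − 0.58 = 0.86015 mol; mass = 0.86015 mol × 16.04 g/mol = 13.8 g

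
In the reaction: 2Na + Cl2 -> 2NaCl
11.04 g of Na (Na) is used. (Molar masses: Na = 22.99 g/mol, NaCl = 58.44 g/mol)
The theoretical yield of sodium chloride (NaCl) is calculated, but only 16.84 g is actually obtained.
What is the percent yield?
Moles of Na = 11.04 g ÷ 22.99 g/mol = 0.480209 mol
Mole ratio: 2 mol NaCl / 2 mol Na
Moles of NaCl = 0.480209 × (2/2) = 0.480209 mol
Theoretical yield = 0.480209 mol × 58.44 g/mol = 28.063 g
Actual yield = 16.84 g
Percent yield = (16.84 / 28.063) × 100% = 60.0%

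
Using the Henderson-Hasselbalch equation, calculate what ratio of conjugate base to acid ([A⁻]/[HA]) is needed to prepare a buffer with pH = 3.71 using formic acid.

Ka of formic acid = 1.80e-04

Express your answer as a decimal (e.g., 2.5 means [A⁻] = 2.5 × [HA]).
[A⁻]/[HA] = 0.923

pKa = −log(1.80e-04) = 3.7447. pH = pKa + log([A⁻]/[HA]). 3.71 = 3.7447 + log(ratio). log(ratio) = 3.71 − 3.7447 = -0.0347. ratio = 10^(-0.0347) = 0.923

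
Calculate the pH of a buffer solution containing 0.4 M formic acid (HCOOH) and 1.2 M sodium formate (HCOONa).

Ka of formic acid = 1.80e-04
pH = 4.22

pKa = -log(1.80e-04) = 3.74. pH = pKa + log([A⁻]/[HA]) = 3.74 + log(1.2/0.4)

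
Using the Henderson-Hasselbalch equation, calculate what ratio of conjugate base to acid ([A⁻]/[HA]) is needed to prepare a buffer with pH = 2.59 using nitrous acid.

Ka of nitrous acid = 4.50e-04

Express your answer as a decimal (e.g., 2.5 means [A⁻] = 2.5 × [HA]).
[A⁻]/[HA] = 0.175

pKa = −log(4.50e-04) = 3.3468. pH = pKa + log([A⁻]/[HA]). 2.59 = 3.3468 + log(ratio). log(ratio) = 2.59 − 3.3468 = -0.7568. ratio = 10^(-0.7568) = 0.175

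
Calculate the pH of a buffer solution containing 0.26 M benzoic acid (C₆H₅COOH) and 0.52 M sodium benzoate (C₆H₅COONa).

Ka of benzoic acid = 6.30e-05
pH = 4.50

pKa = -log(6.30e-05) = 4.20. pH = pKa + log([A⁻]/[HA]) = 4.20 + log(0.52/0.26)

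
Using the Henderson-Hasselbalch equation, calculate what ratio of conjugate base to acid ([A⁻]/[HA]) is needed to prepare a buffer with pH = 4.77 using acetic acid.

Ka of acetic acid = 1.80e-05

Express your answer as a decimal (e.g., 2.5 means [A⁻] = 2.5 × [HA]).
[A⁻]/[HA] = 1.060

pKa = −log(1.80e-05) = 4.7447. pH = pKa + log([A⁻]/[HA]). 4.77 = 4.7447 + log(ratio). log(ratio) = 4.77 − 4.7447 = 0.0253. ratio = 10^(0.0253) = 1.060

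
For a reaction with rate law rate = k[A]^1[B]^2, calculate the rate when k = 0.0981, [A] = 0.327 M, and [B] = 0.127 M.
0.0005174 M/s

rate = k·[A]^1·[B]^2 = 0.0981·(0.327)^1·(0.127)^2 = 0.0981·0.327·0.016129 = 0.0005174 M/s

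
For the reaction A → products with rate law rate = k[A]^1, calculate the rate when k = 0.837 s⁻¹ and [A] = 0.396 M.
0.3315 M/s

rate = k·[A]^1 = 0.837·(0.396)^1 = 0.837·0.396 = 0.3315 M/s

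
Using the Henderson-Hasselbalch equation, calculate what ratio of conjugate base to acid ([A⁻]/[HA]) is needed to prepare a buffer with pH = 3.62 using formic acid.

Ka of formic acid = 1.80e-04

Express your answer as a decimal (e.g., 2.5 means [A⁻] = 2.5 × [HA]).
[A⁻]/[HA] = 0.750

pKa = −log(1.80e-04) = 3.7447. pH = pKa + log([A⁻]/[HA]). 3.62 = 3.7447 + log(ratio). log(ratio) = 3.62 − 3.7447 = -0.1247. ratio = 10^(-0.1247) = 0.750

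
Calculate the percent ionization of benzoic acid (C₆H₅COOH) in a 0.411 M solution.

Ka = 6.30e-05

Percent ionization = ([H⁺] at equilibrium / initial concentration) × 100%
Percent ionization = 1.23%

Let x = [H⁺]. Ka = x²/(C - x) ⇒ x² + (6.30e-05)x - (6.30e-05)(0.411) = 0. x = 5.0571e-03. Percent = (5.0571e-03/0.411) × 100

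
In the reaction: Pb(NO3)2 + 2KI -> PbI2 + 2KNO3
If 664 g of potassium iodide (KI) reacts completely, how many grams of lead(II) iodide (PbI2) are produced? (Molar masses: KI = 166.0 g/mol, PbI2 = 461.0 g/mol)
Moles of KI = 664 g ÷ 166.0 g/mol = 4 mol
Mole ratio: 1 mol PbI2 / 2 mol KI
Moles of PbI2 = 4 × (1/2) = 2 mol
Mass of PbI2 = 2 mol × 461.0 g/mol = 922 g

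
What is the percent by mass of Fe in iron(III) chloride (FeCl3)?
Mass of Fe in formula = 55.85 × 1 = 55.85 g/mol
Molar mass = 162.2 g/mol
% Fe = (55.85/162.2) × 100% = 34.43%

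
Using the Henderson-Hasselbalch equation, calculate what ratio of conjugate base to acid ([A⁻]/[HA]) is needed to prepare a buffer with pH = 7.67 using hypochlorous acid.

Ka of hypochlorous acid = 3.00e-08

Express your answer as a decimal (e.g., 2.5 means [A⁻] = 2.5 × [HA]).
[A⁻]/[HA] = 1.403

pKa = −log(3.00e-08) = 7.5229. pH = pKa + log([A⁻]/[HA]). 7.67 = 7.5229 + log(ratio). log(ratio) = 7.67 − 7.5229 = 0.1471. ratio = 10^(0.1471) = 1.403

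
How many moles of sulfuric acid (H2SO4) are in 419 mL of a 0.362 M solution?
Moles = Molarity × Volume (L)
Moles = 0.362 M × 0.419 L = 0.1517 mol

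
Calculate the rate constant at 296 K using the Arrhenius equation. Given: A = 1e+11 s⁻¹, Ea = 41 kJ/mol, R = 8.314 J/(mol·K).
5.81e+03 s⁻¹

k = A·exp(-Ea/(R·T)) = 1e+11·exp(-41000/(8.314·296)) = 1e+11·exp(-16.6603) = 1e+11·5.8148e-08 = 5.81e+03 s⁻¹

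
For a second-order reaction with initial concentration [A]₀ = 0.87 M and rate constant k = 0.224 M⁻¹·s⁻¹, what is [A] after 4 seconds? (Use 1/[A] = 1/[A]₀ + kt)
0.4889 M

1/[A] = 1/[A]₀ + k·t = 1/0.87 + (0.224)·(4) = 1.1494 + 0.8960 = 2.0454
[A] = 1/2.0454 = 0.4889 M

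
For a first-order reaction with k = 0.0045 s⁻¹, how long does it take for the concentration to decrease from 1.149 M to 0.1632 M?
433.70 s

From ln[A] = ln[A]₀ - k·t: t = ln([A]₀/[A])/k = ln(1.149/0.1632)/0.0045 = ln(7.0404)/0.0045 = 1.9517/0.0045 = 433.70 s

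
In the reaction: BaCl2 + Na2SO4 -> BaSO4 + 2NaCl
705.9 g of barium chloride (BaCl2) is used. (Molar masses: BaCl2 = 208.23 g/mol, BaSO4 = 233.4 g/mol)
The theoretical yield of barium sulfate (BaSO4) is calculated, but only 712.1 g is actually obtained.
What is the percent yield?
Moles of BaCl2 = 705.9 g ÷ 208.23 g/mol = 3.39 mol
Mole ratio: 1 mol BaSO4 / 1 mol BaCl2
Moles of BaSO4 = 3.39 × (1/1) = 3.39 mol
Theoretical yield = 3.39 mol × 233.4 g/mol = 791.23 g
Actual yield = 712.1 g
Percent yield = (712.1 / 791.23) × 100% = 90.0%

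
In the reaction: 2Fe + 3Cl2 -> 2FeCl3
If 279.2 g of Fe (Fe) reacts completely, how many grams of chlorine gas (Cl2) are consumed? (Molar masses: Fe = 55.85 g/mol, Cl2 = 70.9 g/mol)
Moles of Fe = 279.2 g ÷ 55.85 g/mol = 4.9991 mol
Mole ratio: 3 mol Cl2 / 2 mol Fe
Moles of Cl2 = 4.9991 × (3/2) = 7.49866 mol
Mass of Cl2 = 7.49866 mol × 70.9 g/mol = 531.7 g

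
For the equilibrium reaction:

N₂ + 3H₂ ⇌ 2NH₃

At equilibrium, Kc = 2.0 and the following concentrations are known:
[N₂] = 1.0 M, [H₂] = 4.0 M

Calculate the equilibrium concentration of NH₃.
[NH₃] = 11.3137 M

Kc = ([NH₃]^2) / ([N₂] × [H₂]^3) = 2.0
[NH₃]^2 = Kc · (reactant terms)/(other product terms) = 2.0 · 64 / 1 = 128
[NH₃] = (128)^(1/2) = 11.3137 M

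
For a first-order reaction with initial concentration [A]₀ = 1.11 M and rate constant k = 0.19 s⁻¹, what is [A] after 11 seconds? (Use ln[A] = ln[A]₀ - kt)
0.1373 M

ln[A] = ln[A]₀ - k·t = ln(1.11) - (0.19)·(11) = 0.1044 - 2.0900 = -1.9856
[A] = e^(-1.9856) = 0.1373 M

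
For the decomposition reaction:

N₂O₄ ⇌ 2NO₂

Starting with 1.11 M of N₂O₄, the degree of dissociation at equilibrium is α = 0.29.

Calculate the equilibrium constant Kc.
K_c = 0.5259

x = α·[A]₀ = 0.29 × 1.11 = 0.3219 M dissociated.
At eq: [N₂O₄] = 1.11 − 0.3219 = 0.7881 M; [NO₂] = 2x = 0.6438 M.
Kc = [NO₂]²/[N₂O₄] = (0.6438)²/0.7881 = 0.5259.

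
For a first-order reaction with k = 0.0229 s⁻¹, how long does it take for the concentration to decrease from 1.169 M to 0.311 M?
57.82 s

From ln[A] = ln[A]₀ - k·t: t = ln([A]₀/[A])/k = ln(1.169/0.311)/0.0229 = ln(3.7588)/0.0229 = 1.3241/0.0229 = 57.82 s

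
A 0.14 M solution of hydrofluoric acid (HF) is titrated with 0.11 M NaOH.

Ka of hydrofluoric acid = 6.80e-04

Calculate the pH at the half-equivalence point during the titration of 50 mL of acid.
pH = pKa = 3.17

At the half-equivalence point, [HA] = [A⁻], so by Henderson–Hasselbalch pH = pKa + log(1) = pKa.
pKa = −log(6.80e-04) = 3.17.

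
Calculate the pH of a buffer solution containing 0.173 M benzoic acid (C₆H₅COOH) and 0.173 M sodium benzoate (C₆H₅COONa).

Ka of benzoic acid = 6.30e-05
pH = 4.20

pKa = -log(6.30e-05) = 4.20. pH = pKa + log([A⁻]/[HA]) = 4.20 + log(0.173/0.173)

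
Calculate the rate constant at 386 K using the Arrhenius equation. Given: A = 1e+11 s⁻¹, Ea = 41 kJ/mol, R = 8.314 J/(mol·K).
2.83e+05 s⁻¹

k = A·exp(-Ea/(R·T)) = 1e+11·exp(-41000/(8.314·386)) = 1e+11·exp(-12.7758) = 1e+11·2.8285e-06 = 2.83e+05 s⁻¹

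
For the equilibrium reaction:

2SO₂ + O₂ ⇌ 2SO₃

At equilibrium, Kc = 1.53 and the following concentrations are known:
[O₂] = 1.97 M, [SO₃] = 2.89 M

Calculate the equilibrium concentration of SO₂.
[SO₂] = 1.6646 M

Kc = ([SO₃]^2) / ([SO₂]^2 × [O₂]) = 1.53
[SO₂]^2 = (product terms)/(Kc · other reactant terms) = 8.3521 / (1.53 · 1.97) = 2.771
[SO₂] = (2.771)^(1/2) = 1.6646 M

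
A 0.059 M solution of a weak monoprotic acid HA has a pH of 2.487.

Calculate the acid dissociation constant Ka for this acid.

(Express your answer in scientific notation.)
K_a = 1.90e-04

[H⁺] = 10^(−pH) = 10^(−2.487) = 3.258e-03 M. For HA ⇌ H⁺ + A⁻, Ka = x²/(C − x) = (3.258e-03)²/(0.059 − 3.258e-03) = 1.90e-04.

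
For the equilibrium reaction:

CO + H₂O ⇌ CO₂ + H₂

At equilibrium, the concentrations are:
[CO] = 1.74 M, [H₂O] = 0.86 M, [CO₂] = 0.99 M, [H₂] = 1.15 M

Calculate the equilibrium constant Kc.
K_c = 0.7608

Kc = ([CO₂] × [H₂]) / ([CO] × [H₂O])
   = ((0.99)·(1.15)) / ((1.74)·(0.86))
   = 1.1385 / 1.4964 = 0.7608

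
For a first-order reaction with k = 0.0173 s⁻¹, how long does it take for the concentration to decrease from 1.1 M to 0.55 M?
40.07 s

From ln[A] = ln[A]₀ - k·t: t = ln([A]₀/[A])/k = ln(1.1/0.55)/0.0173 = ln(2.0000)/0.0173 = 0.6931/0.0173 = 40.07 s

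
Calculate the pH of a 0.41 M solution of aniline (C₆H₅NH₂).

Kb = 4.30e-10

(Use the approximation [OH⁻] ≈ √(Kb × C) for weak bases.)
pH = 9.12

[OH⁻] = √(Kb × C) = √(4.30e-10 × 0.41) = 1.3278e-05. pOH = 4.88, pH = 14 - pOH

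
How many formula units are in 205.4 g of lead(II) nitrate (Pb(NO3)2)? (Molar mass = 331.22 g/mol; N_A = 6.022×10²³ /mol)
Moles = 205.4 g ÷ 331.22 g/mol = 0.620132 mol
Formula units = 0.620132 mol × 6.022×10²³ /mol = 3.734e+23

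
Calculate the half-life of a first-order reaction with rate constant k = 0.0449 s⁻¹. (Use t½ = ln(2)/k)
15.44 s

t½ = ln(2)/k = 0.6931/0.0449 = 15.44 s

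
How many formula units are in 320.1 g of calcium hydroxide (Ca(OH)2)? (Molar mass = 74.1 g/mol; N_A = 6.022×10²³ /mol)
Moles = 320.1 g ÷ 74.1 g/mol = 4.31984 mol
Formula units = 4.31984 mol × 6.022×10²³ /mol = 2.601e+24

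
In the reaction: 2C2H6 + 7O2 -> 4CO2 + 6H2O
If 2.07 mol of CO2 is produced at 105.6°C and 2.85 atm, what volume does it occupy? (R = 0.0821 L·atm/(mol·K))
T = 105.6°C + 273.15 = 378.75 K
V = nRT/P = (2.07 × 0.0821 × 378.75) / 2.85
V = 22.59 L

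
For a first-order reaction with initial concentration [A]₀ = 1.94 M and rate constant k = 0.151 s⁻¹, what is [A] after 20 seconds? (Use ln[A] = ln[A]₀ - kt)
0.0947 M

ln[A] = ln[A]₀ - k·t = ln(1.94) - (0.151)·(20) = 0.6627 - 3.0200 = -2.3573
[A] = e^(-2.3573) = 0.0947 M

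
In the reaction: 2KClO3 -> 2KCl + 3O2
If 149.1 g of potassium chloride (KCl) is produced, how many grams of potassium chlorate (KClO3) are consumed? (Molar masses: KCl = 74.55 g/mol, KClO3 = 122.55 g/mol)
Moles of KCl = 149.1 g ÷ 74.55 g/mol = 2 mol
Mole ratio: 2 mol KClO3 / 2 mol KCl
Moles of KClO3 = 2 × (2/2) = 2 mol
Mass of KClO3 = 2 mol × 122.55 g/mol = 245.1 g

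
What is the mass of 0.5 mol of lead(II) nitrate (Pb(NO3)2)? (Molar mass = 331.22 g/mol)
Mass = 0.5 mol × 331.22 g/mol = 165.6 g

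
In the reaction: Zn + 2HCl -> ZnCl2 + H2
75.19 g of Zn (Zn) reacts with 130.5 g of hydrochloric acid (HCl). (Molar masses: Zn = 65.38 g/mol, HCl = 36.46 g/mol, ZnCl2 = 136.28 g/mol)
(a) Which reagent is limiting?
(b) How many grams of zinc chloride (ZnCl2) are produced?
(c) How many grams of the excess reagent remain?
(a) Zn, (b) 156.7 g, (c) 46.64 g

Moles of Zn = 75.19 g ÷ 65.38 g/mol = 1.15005 mol
Moles of HCl = 130.5 g ÷ 36.46 g/mol = 3.57926 mol
Moles ÷ coefficient: Zn: 1.15005/1 = 1.15, HCl: 3.57926/2 = 1.79
(a) Zn has the smaller value, so Zn is the limiting reagent.
(b) Moles of ZnCl2 = 1.15005 mol Zn × (1/1) = 1.15005 mol; mass = 1.15005 mol × 136.28 g/mol = 156.7 g
(c) HCl consumed = 1.15005 × (2/1) = 2.30009 mol; remaining = 3.57926 − 2.30009 = 1.27917 mol; mass = 1.27917 mol × 36.46 g/mol = 46.64 g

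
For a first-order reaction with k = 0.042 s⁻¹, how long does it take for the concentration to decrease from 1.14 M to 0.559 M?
16.97 s

From ln[A] = ln[A]₀ - k·t: t = ln([A]₀/[A])/k = ln(1.14/0.559)/0.042 = ln(2.0394)/0.042 = 0.7126/0.042 = 16.97 s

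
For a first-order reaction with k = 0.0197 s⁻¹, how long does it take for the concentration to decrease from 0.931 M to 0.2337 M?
70.16 s

From ln[A] = ln[A]₀ - k·t: t = ln([A]₀/[A])/k = ln(0.931/0.2337)/0.0197 = ln(3.9837)/0.0197 = 1.3822/0.0197 = 70.16 s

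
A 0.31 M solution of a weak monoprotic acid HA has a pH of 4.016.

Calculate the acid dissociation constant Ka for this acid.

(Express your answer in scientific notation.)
K_a = 3.00e-08

[H⁺] = 10^(−pH) = 10^(−4.016) = 9.638e-05 M. For HA ⇌ H⁺ + A⁻, Ka = x²/(C − x) = (9.638e-05)²/(0.31 − 9.638e-05) = 3.00e-08.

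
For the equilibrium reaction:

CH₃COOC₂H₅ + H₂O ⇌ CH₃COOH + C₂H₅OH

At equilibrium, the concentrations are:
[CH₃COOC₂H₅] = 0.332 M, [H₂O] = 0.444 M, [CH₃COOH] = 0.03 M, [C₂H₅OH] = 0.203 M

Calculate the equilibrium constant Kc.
K_c = 0.0413

Kc = ([CH₃COOH] × [C₂H₅OH]) / ([CH₃COOC₂H₅] × [H₂O])
   = ((0.03)·(0.203)) / ((0.332)·(0.444))
   = 0.00609 / 0.14741 = 0.0413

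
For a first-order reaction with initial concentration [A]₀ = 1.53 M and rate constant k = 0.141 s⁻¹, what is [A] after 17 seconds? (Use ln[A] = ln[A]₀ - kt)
0.1392 M

ln[A] = ln[A]₀ - k·t = ln(1.53) - (0.141)·(17) = 0.4253 - 2.3970 = -1.9717
[A] = e^(-1.9717) = 0.1392 M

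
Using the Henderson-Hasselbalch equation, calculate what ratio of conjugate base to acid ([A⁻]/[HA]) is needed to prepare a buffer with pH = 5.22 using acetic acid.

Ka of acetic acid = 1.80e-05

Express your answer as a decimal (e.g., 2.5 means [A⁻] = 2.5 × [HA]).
[A⁻]/[HA] = 2.987

pKa = −log(1.80e-05) = 4.7447. pH = pKa + log([A⁻]/[HA]). 5.22 = 4.7447 + log(ratio). log(ratio) = 5.22 − 4.7447 = 0.4753. ratio = 10^(0.4753) = 2.987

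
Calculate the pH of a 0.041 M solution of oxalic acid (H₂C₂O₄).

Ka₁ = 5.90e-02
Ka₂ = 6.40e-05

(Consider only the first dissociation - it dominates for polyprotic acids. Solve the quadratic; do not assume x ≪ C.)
pH = 1.56

x² + Ka₁·x − Ka₁·C = 0 with Ka₁ = 5.90e-02, C = 0.041.
x = (−Ka₁ + √(Ka₁² + 4·Ka₁·C))/2 = 2.7852e-02 M, so pH = 1.56.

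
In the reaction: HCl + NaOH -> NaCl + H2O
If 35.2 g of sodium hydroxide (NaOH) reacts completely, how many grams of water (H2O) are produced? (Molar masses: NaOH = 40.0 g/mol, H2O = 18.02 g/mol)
Moles of NaOH = 35.2 g ÷ 40.0 g/mol = 0.88 mol
Mole ratio: 1 mol H2O / 1 mol NaOH
Moles of H2O = 0.88 × (1/1) = 0.88 mol
Mass of H2O = 0.88 mol × 18.02 g/mol = 15.86 g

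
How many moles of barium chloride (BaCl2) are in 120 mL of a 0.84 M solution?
Moles = Molarity × Volume (L)
Moles = 0.84 M × 0.12 L = 0.1008 mol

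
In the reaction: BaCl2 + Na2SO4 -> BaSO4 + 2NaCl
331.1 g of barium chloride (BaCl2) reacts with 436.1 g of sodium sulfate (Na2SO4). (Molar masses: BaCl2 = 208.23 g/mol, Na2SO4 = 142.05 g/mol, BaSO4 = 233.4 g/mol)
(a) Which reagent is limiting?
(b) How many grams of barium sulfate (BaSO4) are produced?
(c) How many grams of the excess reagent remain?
(a) BaCl2, (b) 371.1 g, (c) 210.2 g

Moles of BaCl2 = 331.1 g ÷ 208.23 g/mol = 1.59007 mol
Moles of Na2SO4 = 436.1 g ÷ 142.05 g/mol = 3.07005 mol
Moles ÷ coefficient: BaCl2: 1.59007/1 = 1.59, Na2SO4: 3.07005/1 = 3.07
(a) BaCl2 has the smaller value, so BaCl2 is the limiting reagent.
(b) Moles of BaSO4 = 1.59007 mol BaCl2 × (1/1) = 1.59007 mol; mass = 1.59007 mol × 233.4 g/mol = 371.1 g
(c) Na2SO4 consumed = 1.59007 × (1/1) = 1.59007 mol; remaining = 3.07005 − 1.59007 = 1.47998 mol; mass = 1.47998 mol × 142.05 g/mol = 210.2 g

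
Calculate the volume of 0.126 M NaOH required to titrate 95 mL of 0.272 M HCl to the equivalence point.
V_{base} = 205.1 mL

At equivalence: moles acid = moles base.
moles HCl = 0.272 M × 0.095 L = 0.02584 mol
V_NaOH = 0.02584 mol ÷ 0.126 M = 0.2051 L = 205.1 mL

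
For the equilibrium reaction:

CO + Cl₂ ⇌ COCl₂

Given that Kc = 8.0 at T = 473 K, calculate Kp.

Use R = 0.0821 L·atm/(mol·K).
K_p = 0.2060

Δn = (moles gaseous products) − (moles gaseous reactants) = -1
T = 473 K; RT = 0.0821 × 473 = 38.8333
Kp = Kc·(RT)^Δn = 8.0 × (38.8333)^-1 = 8.0 × 0.0257511 = 0.2060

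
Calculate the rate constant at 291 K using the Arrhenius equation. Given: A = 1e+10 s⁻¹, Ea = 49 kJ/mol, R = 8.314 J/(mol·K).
1.60e+01 s⁻¹

k = A·exp(-Ea/(R·T)) = 1e+10·exp(-49000/(8.314·291)) = 1e+10·exp(-20.2532) = 1e+10·1.6001e-09 = 1.60e+01 s⁻¹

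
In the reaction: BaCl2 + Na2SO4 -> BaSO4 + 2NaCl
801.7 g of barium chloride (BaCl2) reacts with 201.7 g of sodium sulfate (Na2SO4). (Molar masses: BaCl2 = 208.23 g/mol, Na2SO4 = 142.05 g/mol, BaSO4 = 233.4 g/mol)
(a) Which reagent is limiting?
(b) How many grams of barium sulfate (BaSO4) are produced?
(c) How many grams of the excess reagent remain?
(a) Na2SO4, (b) 331.4 g, (c) 506 g

Moles of BaCl2 = 801.7 g ÷ 208.23 g/mol = 3.85007 mol
Moles of Na2SO4 = 201.7 g ÷ 142.05 g/mol = 1.41992 mol
Moles ÷ coefficient: BaCl2: 3.85007/1 = 3.85, Na2SO4: 1.41992/1 = 1.42
(a) Na2SO4 has the smaller value, so Na2SO4 is the limiting reagent.
(b) Moles of BaSO4 = 1.41992 mol Na2SO4 × (1/1) = 1.41992 mol; mass = 1.41992 mol × 233.4 g/mol = 331.4 g
(c) BaCl2 consumed = 1.41992 × (1/1) = 1.41992 mol; remaining = 3.85007 − 1.41992 = 2.43015 mol; mass = 2.43015 mol × 208.23 g/mol = 506 g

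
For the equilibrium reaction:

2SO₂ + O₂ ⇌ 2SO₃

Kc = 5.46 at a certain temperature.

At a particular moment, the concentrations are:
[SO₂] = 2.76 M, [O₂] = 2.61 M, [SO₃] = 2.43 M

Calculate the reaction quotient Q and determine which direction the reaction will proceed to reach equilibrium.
Q = 0.297, Q < K, reaction proceeds forward (toward products)

Q = ([SO₃]^2) / ([SO₂]^2 × [O₂])
  = ((2.43)^2) / ((2.76)^2·(2.61)) = 5.9049/19.882 = 0.297
Since Q = 0.297 < Kc = 5.46, the reaction proceeds forward (toward products) to reach equilibrium.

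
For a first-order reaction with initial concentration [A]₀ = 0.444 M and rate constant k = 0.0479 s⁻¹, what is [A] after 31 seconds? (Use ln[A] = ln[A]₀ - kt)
0.1006 M

ln[A] = ln[A]₀ - k·t = ln(0.444) - (0.0479)·(31) = -0.8119 - 1.4849 = -2.2968
[A] = e^(-2.2968) = 0.1006 M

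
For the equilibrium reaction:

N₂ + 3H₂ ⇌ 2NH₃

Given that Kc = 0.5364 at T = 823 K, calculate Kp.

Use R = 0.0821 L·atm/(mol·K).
K_p = 1.17e-04

Δn = (moles gaseous products) − (moles gaseous reactants) = -2
T = 823 K; RT = 0.0821 × 823 = 67.5683
Kp = Kc·(RT)^Δn = 0.5364 × (67.5683)^-2 = 0.5364 × 0.000219035 = 1.17e-04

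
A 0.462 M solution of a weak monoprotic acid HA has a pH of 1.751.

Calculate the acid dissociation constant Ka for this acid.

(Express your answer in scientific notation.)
K_a = 7.09e-04

[H⁺] = 10^(−pH) = 10^(−1.751) = 1.774e-02 M. For HA ⇌ H⁺ + A⁻, Ka = x²/(C − x) = (1.774e-02)²/(0.462 − 1.774e-02) = 7.09e-04.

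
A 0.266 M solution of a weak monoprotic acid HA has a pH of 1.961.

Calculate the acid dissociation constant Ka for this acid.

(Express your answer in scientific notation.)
K_a = 4.69e-04

[H⁺] = 10^(−pH) = 10^(−1.961) = 1.094e-02 M. For HA ⇌ H⁺ + A⁻, Ka = x²/(C − x) = (1.094e-02)²/(0.266 − 1.094e-02) = 4.69e-04.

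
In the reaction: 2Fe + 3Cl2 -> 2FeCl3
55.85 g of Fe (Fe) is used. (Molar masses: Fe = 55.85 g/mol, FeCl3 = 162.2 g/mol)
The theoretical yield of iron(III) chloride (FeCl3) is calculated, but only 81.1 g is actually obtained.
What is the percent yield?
Moles of Fe = 55.85 g ÷ 55.85 g/mol = 1 mol
Mole ratio: 2 mol FeCl3 / 2 mol Fe
Moles of FeCl3 = 1 × (2/2) = 1 mol
Theoretical yield = 1 mol × 162.2 g/mol = 162.2 g
Actual yield = 81.1 g
Percent yield = (81.1 / 162.2) × 100% = 50.0%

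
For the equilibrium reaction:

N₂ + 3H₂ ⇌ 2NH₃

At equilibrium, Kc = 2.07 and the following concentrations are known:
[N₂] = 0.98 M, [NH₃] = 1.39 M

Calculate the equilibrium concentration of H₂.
[H₂] = 0.9839 M

Kc = ([NH₃]^2) / ([N₂] × [H₂]^3) = 2.07
[H₂]^3 = (product terms)/(Kc · other reactant terms) = 1.9321 / (2.07 · 0.98) = 0.95243
[H₂] = (0.95243)^(1/3) = 0.9839 M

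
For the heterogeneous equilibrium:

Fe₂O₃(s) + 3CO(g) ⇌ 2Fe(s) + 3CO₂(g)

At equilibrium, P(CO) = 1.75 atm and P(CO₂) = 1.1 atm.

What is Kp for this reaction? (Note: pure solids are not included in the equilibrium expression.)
K_p = 0.248

Solids (Fe₂O₃, Fe) are excluded.
Kp = P(CO₂)³/P(CO)³ = (1.1)³/(1.75)³ = 1.331/5.359 = 0.248.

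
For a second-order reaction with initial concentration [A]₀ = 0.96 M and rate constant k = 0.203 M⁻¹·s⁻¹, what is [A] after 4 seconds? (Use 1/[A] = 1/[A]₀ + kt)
0.5395 M

1/[A] = 1/[A]₀ + k·t = 1/0.96 + (0.203)·(4) = 1.0417 + 0.8120 = 1.8537
[A] = 1/1.8537 = 0.5395 M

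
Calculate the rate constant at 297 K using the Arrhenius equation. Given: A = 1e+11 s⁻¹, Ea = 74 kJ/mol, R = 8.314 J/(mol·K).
9.66e-03 s⁻¹

k = A·exp(-Ea/(R·T)) = 1e+11·exp(-74000/(8.314·297)) = 1e+11·exp(-29.9685) = 1e+11·9.6569e-14 = 9.66e-03 s⁻¹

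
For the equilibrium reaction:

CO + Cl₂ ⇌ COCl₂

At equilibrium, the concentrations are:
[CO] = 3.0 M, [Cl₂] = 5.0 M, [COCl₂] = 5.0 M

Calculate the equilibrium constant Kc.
K_c = 0.3333

Kc = ([COCl₂]) / ([CO] × [Cl₂])
   = ((5.0)) / ((3.0)·(5.0))
   = 5 / 15 = 0.3333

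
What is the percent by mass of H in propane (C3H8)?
Mass of H in formula = 1.008 × 8 = 8.064 g/mol
Molar mass = 44.09 g/mol
% H = (8.064/44.09) × 100% = 18.29%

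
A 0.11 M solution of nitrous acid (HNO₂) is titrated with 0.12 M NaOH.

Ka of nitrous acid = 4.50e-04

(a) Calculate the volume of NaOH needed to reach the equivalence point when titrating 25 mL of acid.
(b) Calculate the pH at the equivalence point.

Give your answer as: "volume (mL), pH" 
V = 22.9 mL, pH = 8.05

(a) At equivalence: moles acid = moles base.
moles acid = 0.11 × 0.025 = 0.00275 mol; V_NaOH = 0.00275/0.12 = 0.02292 L = 22.9 mL.
(b) At equivalence, all acid → conjugate base A⁻ at [A⁻] = 0.00275/0.04792 = 0.05739 M.
Kb = Kw/Ka = 1.0e-14/4.50e-04 = 2.222e-11; [OH⁻] = √(Kb·[A⁻]) = 1.129e-06; pOH = 5.95; pH = 14 − pOH = 8.05.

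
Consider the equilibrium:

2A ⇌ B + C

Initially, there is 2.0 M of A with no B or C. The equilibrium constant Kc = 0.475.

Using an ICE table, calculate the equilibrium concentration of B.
[B] = 0.580 M

ICE: [A] = 2.0 − 2x, [B] = [C] = x.
Kc = x²/(2.0 − 2x)² = 0.475 ⇒ √Kc = x/(2.0 − 2x).
x = √0.475·2.0/(1 + 2√0.475) = 0.6892·2.0/2.3784 = 0.57955.
[B] = x = 0.580 M.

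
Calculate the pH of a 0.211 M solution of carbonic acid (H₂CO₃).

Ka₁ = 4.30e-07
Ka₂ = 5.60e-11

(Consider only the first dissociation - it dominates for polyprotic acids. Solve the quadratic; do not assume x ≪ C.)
pH = 3.52

x² + Ka₁·x − Ka₁·C = 0 with Ka₁ = 4.30e-07, C = 0.211.
x = (−Ka₁ + √(Ka₁² + 4·Ka₁·C))/2 = 3.0100e-04 M, so pH = 3.52.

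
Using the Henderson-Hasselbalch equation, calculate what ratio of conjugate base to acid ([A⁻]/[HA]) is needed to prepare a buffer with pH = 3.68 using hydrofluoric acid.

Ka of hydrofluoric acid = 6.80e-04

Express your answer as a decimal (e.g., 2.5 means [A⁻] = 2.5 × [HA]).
[A⁻]/[HA] = 3.255

pKa = −log(6.80e-04) = 3.1675. pH = pKa + log([A⁻]/[HA]). 3.68 = 3.1675 + log(ratio). log(ratio) = 3.68 − 3.1675 = 0.5125. ratio = 10^(0.5125) = 3.255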